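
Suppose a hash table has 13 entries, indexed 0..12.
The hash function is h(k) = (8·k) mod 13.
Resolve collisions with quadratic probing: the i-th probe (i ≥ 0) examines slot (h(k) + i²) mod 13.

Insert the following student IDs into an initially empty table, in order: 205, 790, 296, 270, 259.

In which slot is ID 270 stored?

11

205: h=2 => slot 2
790: h=2, probe 2,3 => slot 3
296: h=2, probe 2,3,6 => slot 6
270: h=2, probe 2,3,6,11 => slot 11
259: h=5 => slot 5
Table: [—, —, 205, 790, —, 259, 296, —, —, —, —, 270, —]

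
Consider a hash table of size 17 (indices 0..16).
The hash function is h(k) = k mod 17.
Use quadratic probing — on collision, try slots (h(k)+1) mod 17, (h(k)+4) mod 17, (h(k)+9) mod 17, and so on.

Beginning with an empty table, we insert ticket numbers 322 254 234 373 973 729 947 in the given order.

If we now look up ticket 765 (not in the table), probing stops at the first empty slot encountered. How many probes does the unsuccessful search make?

322 hashes to 16; slot 16 is free -> place at 16.
254 hashes to 16; 16 taken -> place at 0.
234 hashes to 13; slot 13 is free -> place at 13.
373 hashes to 16; 16,0 taken -> place at 3.
973 hashes to 4; slot 4 is free -> place at 4.
729 hashes to 15; slot 15 is free -> place at 15.
947 hashes to 12; slot 12 is free -> place at 12.
Table: [254, _, _, 373, 973, _, _, _, _, _, _, _, 947, 234, _, 729, 322]
Lookup 765: h=0, probe 0,1 → slot 1 empty, not found.

2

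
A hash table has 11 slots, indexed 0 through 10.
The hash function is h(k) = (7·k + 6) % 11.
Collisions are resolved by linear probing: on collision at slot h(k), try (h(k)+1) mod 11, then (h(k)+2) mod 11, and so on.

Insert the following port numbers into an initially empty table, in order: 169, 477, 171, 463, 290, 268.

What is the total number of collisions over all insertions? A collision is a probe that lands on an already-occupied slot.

11

169: h=1 => slot 1
477: h=1, probe 1,2 => slot 2
171: h=4 => slot 4
463: h=2, probe 2,3 => slot 3
290: h=1, probe 1,2,3,4,5 => slot 5
268: h=1, probe 1,2,3,4,5,6 => slot 6
Table: [-, 169, 477, 463, 171, 290, 268, -, -, -, -]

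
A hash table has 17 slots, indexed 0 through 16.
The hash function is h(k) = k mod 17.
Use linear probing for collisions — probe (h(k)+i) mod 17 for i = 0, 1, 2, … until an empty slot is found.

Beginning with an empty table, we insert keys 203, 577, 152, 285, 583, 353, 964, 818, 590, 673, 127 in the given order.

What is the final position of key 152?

1

Insert 203: h=16, slot 16 empty -> index 16.
Insert 577: h=16, slot 16 occupied -> index 0.
Insert 152: h=16, slots 16,0 occupied -> index 1.
Insert 285: h=13, slot 13 empty -> index 13.
Insert 583: h=5, slot 5 empty -> index 5.
Insert 353: h=13, slot 13 occupied -> index 14.
Insert 964: h=12, slot 12 empty -> index 12.
Insert 818: h=2, slot 2 empty -> index 2.
Insert 590: h=12, slots 12,13,14 occupied -> index 15.
Insert 673: h=10, slot 10 empty -> index 10.
Insert 127: h=8, slot 8 empty -> index 8.
Table: [577, 152, 818, ., ., 583, ., ., 127, ., 673, ., 964, 285, 353, 590, 203]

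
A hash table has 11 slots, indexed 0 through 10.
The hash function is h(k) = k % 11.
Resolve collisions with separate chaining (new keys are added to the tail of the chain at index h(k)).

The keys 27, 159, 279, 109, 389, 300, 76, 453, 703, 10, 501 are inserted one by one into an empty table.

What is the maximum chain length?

4

27 -> bucket 5
159 -> bucket 5 (collision)
279 -> bucket 4
109 -> bucket 10
389 -> bucket 4 (collision)
300 -> bucket 3
76 -> bucket 10 (collision)
453 -> bucket 2
703 -> bucket 10 (collision)
10 -> bucket 10 (collision)
501 -> bucket 6
Final buckets:
0: ∅
1: ∅
2: 453
3: 300
4: 279 -> 389
5: 27 -> 159
6: 501
7: ∅
8: ∅
9: ∅
10: 109 -> 76 -> 703 -> 10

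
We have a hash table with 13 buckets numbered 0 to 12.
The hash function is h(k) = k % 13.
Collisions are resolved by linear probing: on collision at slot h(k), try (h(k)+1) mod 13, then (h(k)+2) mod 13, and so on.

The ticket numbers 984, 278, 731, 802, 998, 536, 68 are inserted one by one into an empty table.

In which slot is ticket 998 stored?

Insert 984: h=9, slot 9 empty → index 9.
Insert 278: h=5, slot 5 empty → index 5.
Insert 731: h=3, slot 3 empty → index 3.
Insert 802: h=9, slot 9 occupied → index 10.
Insert 998: h=10, slot 10 occupied → index 11.
Insert 536: h=3, slot 3 occupied → index 4.
Insert 68: h=3, slots 3,4,5 occupied → index 6.
Table: [_, _, _, 731, 536, 278, 68, _, _, 984, 802, 998, _]

11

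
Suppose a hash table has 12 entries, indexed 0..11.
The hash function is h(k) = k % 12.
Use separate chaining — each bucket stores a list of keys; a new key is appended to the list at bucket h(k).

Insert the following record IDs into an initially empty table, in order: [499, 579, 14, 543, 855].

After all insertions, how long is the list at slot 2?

Insert 499: h=7, bucket 7 empty → new chain.
Insert 579: h=3, bucket 3 empty → new chain.
Insert 14: h=2, bucket 2 empty → new chain.
Insert 543: h=3, bucket 3 nonempty → append to chain.
Insert 855: h=3, bucket 3 nonempty → append to chain.
Final buckets:
0: _
1: _
2: 14
3: 579 -> 543 -> 855
4: _
5: _
6: _
7: 499
8: _
9: _
10: _
11: _

1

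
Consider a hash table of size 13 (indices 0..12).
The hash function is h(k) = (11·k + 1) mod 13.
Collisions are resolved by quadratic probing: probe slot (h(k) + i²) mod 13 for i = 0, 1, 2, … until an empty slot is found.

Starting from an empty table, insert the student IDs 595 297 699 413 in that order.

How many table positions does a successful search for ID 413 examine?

3

595 hashes to 7; slot 7 is free => place at 7.
297 hashes to 5; slot 5 is free => place at 5.
699 hashes to 7; 7 taken => place at 8.
413 hashes to 7; 7,8 taken => place at 11.
Table: [-, -, -, -, -, 297, -, 595, 699, -, -, 413, -]
Lookup 413: h=7, probe 7,8,11 → found at 11.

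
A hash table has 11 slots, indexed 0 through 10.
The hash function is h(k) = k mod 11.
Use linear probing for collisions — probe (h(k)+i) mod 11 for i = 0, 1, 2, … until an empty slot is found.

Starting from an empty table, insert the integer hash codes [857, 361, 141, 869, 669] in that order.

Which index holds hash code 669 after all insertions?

2

857: h=10 -> slot 10
361: h=9 -> slot 9
141: h=9, probe 9,10,0 -> slot 0
869: h=0, probe 0,1 -> slot 1
669: h=9, probe 9,10,0,1,2 -> slot 2
Table: [141, 869, 669, —, —, —, —, —, —, 361, 857]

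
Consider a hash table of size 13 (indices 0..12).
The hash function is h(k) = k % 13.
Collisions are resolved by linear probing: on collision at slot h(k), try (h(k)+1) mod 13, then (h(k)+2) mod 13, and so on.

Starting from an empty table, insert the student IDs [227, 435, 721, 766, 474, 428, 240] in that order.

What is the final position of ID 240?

227: h=6 => slot 6
435: h=6, probe 6,7 => slot 7
721: h=6, probe 6,7,8 => slot 8
766: h=12 => slot 12
474: h=6, probe 6,7,8,9 => slot 9
428: h=12, probe 12,0 => slot 0
240: h=6, probe 6,7,8,9,10 => slot 10
Table: [428, _, _, _, _, _, 227, 435, 721, 474, 240, _, 766]

10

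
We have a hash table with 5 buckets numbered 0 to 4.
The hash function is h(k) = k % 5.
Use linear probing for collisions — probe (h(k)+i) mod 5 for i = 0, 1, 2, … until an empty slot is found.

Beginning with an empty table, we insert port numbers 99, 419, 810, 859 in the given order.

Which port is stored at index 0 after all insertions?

99: h=4 → slot 4
419: h=4, probe 4,0 → slot 0
810: h=0, probe 0,1 → slot 1
859: h=4, probe 4,0,1,2 → slot 2
Table: [419, 810, 859, ., 99]

419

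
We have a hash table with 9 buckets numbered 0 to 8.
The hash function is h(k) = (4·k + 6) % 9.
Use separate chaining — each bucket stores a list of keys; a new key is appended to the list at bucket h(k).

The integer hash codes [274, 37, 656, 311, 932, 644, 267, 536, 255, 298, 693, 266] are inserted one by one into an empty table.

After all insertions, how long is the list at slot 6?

274 -> bucket 4
37 -> bucket 1
656 -> bucket 2
311 -> bucket 8
932 -> bucket 8 (collision)
644 -> bucket 8 (collision)
267 -> bucket 3
536 -> bucket 8 (collision)
255 -> bucket 0
298 -> bucket 1 (collision)
693 -> bucket 6
266 -> bucket 8 (collision)
Final buckets:
0: 255
1: 37 -> 298
2: 656
3: 267
4: 274
5: .
6: 693
7: .
8: 311 -> 932 -> 644 -> 536 -> 266

1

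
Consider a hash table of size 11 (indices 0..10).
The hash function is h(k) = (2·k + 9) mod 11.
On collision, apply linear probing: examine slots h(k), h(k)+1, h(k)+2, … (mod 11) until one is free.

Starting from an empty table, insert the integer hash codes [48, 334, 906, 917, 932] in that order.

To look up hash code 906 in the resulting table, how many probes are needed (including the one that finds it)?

48 hashes to 6; slot 6 is free => place at 6.
334 hashes to 6; 6 taken => place at 7.
906 hashes to 6; 6,7 taken => place at 8.
917 hashes to 6; 6,7,8 taken => place at 9.
932 hashes to 3; slot 3 is free => place at 3.
Table: [-, -, -, 932, -, -, 48, 334, 906, 917, -]
Lookup 906: h=6, probe 6,7,8 → found at 8.

3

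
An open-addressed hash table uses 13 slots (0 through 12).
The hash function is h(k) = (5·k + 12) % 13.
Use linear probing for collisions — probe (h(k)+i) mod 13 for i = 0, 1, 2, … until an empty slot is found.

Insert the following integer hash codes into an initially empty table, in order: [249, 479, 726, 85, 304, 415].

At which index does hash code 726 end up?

249: h=9 -> slot 9
479: h=2 -> slot 2
726: h=2, probe 2,3 -> slot 3
85: h=8 -> slot 8
304: h=11 -> slot 11
415: h=7 -> slot 7
Table: [∅, ∅, 479, 726, ∅, ∅, ∅, 415, 85, 249, ∅, 304, ∅]

3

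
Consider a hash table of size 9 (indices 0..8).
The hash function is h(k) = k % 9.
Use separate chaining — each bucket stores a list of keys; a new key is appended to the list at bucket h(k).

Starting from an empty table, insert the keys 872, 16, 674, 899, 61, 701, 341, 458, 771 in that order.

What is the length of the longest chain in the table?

Insert 872: h=8, bucket 8 empty → new chain.
Insert 16: h=7, bucket 7 empty → new chain.
Insert 674: h=8, bucket 8 nonempty → append to chain.
Insert 899: h=8, bucket 8 nonempty → append to chain.
Insert 61: h=7, bucket 7 nonempty → append to chain.
Insert 701: h=8, bucket 8 nonempty → append to chain.
Insert 341: h=8, bucket 8 nonempty → append to chain.
Insert 458: h=8, bucket 8 nonempty → append to chain.
Insert 771: h=6, bucket 6 empty → new chain.
Final buckets:
0: —
1: —
2: —
3: —
4: —
5: —
6: 771
7: 16 -> 61
8: 872 -> 674 -> 899 -> 701 -> 341 -> 458

6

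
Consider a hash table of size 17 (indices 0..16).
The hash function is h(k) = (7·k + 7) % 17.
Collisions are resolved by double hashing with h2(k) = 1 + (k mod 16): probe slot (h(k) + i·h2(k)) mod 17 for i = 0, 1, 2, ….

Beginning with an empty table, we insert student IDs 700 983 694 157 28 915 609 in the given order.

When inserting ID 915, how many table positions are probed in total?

2

700: h=11 → slot 11
983: h=3 → slot 3
694: h=3, h2=7, probe 3,10 → slot 10
157: h=1 → slot 1
28: h=16 → slot 16
915: h=3, h2=4, probe 3,7 → slot 7
609: h=3, h2=2, probe 3,5 → slot 5
Table: [∅, 157, ∅, 983, ∅, 609, ∅, 915, ∅, ∅, 694, 700, ∅, ∅, ∅, ∅, 28]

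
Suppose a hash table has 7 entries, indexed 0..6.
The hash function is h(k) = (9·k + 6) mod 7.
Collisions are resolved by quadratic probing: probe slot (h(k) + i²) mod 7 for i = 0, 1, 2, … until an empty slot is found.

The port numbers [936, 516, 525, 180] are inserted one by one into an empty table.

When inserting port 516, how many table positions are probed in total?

Insert 936: h=2, slot 2 empty → index 2.
Insert 516: h=2, slot 2 occupied → index 3.
Insert 525: h=6, slot 6 empty → index 6.
Insert 180: h=2, slots 2,3,6 occupied → index 4.
Table: [., ., 936, 516, 180, ., 525]

2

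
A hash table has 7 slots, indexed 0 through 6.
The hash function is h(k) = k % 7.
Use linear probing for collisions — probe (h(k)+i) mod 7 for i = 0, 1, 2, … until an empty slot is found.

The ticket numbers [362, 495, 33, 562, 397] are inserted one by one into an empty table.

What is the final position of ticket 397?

1

Insert 362: h=5, slot 5 empty → index 5.
Insert 495: h=5, slot 5 occupied → index 6.
Insert 33: h=5, slots 5,6 occupied → index 0.
Insert 562: h=2, slot 2 empty → index 2.
Insert 397: h=5, slots 5,6,0 occupied → index 1.
Table: [33, 397, 562, ∅, ∅, 362, 495]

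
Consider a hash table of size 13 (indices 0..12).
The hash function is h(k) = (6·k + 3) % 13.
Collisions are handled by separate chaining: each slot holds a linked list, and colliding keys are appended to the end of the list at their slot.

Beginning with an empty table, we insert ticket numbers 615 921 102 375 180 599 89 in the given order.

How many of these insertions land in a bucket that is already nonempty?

Insert 615: h=1, bucket 1 empty -> new chain.
Insert 921: h=4, bucket 4 empty -> new chain.
Insert 102: h=4, bucket 4 nonempty -> append to chain.
Insert 375: h=4, bucket 4 nonempty -> append to chain.
Insert 180: h=4, bucket 4 nonempty -> append to chain.
Insert 599: h=9, bucket 9 empty -> new chain.
Insert 89: h=4, bucket 4 nonempty -> append to chain.
Final buckets:
0: .
1: 615
2: .
3: .
4: 921 -> 102 -> 375 -> 180 -> 89
5: .
6: .
7: .
8: .
9: 599
10: .
11: .
12: .

4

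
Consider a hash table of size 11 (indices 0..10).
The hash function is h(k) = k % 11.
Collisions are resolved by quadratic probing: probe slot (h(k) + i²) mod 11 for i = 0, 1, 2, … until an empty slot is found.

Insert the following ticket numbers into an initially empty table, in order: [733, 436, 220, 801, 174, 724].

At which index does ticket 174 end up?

733 hashes to 7; slot 7 is free -> place at 7.
436 hashes to 7; 7 taken -> place at 8.
220 hashes to 0; slot 0 is free -> place at 0.
801 hashes to 9; slot 9 is free -> place at 9.
174 hashes to 9; 9 taken -> place at 10.
724 hashes to 9; 9,10 taken -> place at 2.
Table: [220, -, 724, -, -, -, -, 733, 436, 801, 174]

10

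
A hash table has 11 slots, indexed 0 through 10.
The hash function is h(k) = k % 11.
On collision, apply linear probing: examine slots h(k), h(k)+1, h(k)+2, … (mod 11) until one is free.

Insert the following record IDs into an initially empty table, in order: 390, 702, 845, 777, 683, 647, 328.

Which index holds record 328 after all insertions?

2

Insert 390: h=5, slot 5 empty → index 5.
Insert 702: h=9, slot 9 empty → index 9.
Insert 845: h=9, slot 9 occupied → index 10.
Insert 777: h=7, slot 7 empty → index 7.
Insert 683: h=1, slot 1 empty → index 1.
Insert 647: h=9, slots 9,10 occupied → index 0.
Insert 328: h=9, slots 9,10,0,1 occupied → index 2.
Table: [647, 683, 328, _, _, 390, _, 777, _, 702, 845]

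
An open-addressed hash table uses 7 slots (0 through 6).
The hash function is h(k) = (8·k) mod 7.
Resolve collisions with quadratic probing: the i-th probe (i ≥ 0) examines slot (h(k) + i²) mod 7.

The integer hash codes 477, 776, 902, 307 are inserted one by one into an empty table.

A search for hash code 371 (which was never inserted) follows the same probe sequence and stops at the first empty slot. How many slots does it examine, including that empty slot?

477: h=1 -> slot 1
776: h=6 -> slot 6
902: h=6, probe 6,0 -> slot 0
307: h=6, probe 6,0,3 -> slot 3
Table: [902, 477, ., 307, ., ., 776]
Lookup 371: h=0, probe 0,1,4 → slot 4 empty, not found.

3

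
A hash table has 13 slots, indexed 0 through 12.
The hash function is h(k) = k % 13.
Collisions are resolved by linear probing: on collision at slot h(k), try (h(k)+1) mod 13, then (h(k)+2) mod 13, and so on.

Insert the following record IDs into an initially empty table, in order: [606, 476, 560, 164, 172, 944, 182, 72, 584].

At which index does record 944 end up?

Insert 606: h=8, slot 8 empty → index 8.
Insert 476: h=8, slot 8 occupied → index 9.
Insert 560: h=1, slot 1 empty → index 1.
Insert 164: h=8, slots 8,9 occupied → index 10.
Insert 172: h=3, slot 3 empty → index 3.
Insert 944: h=8, slots 8,9,10 occupied → index 11.
Insert 182: h=0, slot 0 empty → index 0.
Insert 72: h=7, slot 7 empty → index 7.
Insert 584: h=12, slot 12 empty → index 12.
Table: [182, 560, —, 172, —, —, —, 72, 606, 476, 164, 944, 584]

11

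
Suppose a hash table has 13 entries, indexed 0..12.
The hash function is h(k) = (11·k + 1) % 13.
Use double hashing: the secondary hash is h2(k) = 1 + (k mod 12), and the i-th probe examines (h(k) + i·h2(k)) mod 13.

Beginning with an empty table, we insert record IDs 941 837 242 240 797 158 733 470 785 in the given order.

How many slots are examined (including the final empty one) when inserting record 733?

941: h=4 -> slot 4
837: h=4, h2=10, probe 4,1 -> slot 1
242: h=11 -> slot 11
240: h=2 -> slot 2
797: h=6 -> slot 6
158: h=10 -> slot 10
733: h=4, h2=2, probe 4,6,8 -> slot 8
470: h=10, h2=3, probe 10,0 -> slot 0
785: h=4, h2=6, probe 4,10,3 -> slot 3
Table: [470, 837, 240, 785, 941, -, 797, -, 733, -, 158, 242, -]

3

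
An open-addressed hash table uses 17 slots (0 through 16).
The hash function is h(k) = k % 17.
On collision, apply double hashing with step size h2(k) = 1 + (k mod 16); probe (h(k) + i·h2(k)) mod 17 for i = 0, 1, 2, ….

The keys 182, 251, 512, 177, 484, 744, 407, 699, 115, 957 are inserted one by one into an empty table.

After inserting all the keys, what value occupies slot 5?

182 hashes to 12; slot 12 is free → place at 12.
251 hashes to 13; slot 13 is free → place at 13.
512 hashes to 2; slot 2 is free → place at 2.
177 hashes to 7; slot 7 is free → place at 7.
484 hashes to 8; slot 8 is free → place at 8.
744 hashes to 13, h2=9; 13 taken → place at 5.
407 hashes to 16; slot 16 is free → place at 16.
699 hashes to 2, h2=12; 2 taken → place at 14.
115 hashes to 13, h2=4; 13 taken → place at 0.
957 hashes to 5, h2=14; 5,2,16,13 taken → place at 10.
Table: [115, _, 512, _, _, 744, _, 177, 484, _, 957, _, 182, 251, 699, _, 407]

744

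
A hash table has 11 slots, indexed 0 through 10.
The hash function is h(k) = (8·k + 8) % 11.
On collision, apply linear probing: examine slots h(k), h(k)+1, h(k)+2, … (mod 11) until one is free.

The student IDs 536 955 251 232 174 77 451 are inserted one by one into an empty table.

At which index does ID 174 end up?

Insert 536: h=6, slot 6 empty → index 6.
Insert 955: h=3, slot 3 empty → index 3.
Insert 251: h=3, slot 3 occupied → index 4.
Insert 232: h=5, slot 5 empty → index 5.
Insert 174: h=3, slots 3,4,5,6 occupied → index 7.
Insert 77: h=8, slot 8 empty → index 8.
Insert 451: h=8, slot 8 occupied → index 9.
Table: [_, _, _, 955, 251, 232, 536, 174, 77, 451, _]

7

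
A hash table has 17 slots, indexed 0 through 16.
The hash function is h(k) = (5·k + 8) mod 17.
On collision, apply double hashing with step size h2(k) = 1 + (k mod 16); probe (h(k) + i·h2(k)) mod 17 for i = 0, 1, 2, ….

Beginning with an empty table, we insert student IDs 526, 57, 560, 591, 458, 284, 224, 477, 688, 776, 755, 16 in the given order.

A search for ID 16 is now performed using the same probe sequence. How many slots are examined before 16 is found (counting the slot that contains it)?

5

526 hashes to 3; slot 3 is free → place at 3.
57 hashes to 4; slot 4 is free → place at 4.
560 hashes to 3, h2=1; 3,4 taken → place at 5.
591 hashes to 5, h2=16; 5,4,3 taken → place at 2.
458 hashes to 3, h2=11; 3 taken → place at 14.
284 hashes to 0; slot 0 is free → place at 0.
224 hashes to 6; slot 6 is free → place at 6.
477 hashes to 13; slot 13 is free → place at 13.
688 hashes to 14, h2=1; 14 taken → place at 15.
776 hashes to 12; slot 12 is free → place at 12.
755 hashes to 9; slot 9 is free → place at 9.
16 hashes to 3, h2=1; 3,4,5,6 taken → place at 7.
Table: [284, _, 591, 526, 57, 560, 224, 16, _, 755, _, _, 776, 477, 458, 688, _]
Lookup 16: h=3, h2=1, probe 3,4,5,6,7 → found at 7.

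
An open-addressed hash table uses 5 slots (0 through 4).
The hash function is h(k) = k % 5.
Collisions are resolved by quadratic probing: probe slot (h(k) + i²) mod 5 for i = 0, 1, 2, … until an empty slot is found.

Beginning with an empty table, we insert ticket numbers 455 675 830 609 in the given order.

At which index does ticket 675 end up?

455: h=0 → slot 0
675: h=0, probe 0,1 → slot 1
830: h=0, probe 0,1,4 → slot 4
609: h=4, probe 4,0,3 → slot 3
Table: [455, 675, _, 609, 830]

1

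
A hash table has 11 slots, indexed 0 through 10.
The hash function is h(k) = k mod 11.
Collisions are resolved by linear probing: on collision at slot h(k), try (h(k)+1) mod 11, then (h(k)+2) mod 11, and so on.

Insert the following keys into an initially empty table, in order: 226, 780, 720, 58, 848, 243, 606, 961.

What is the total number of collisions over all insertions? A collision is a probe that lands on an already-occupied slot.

7

226: h=6 → slot 6
780: h=10 → slot 10
720: h=5 → slot 5
58: h=3 → slot 3
848: h=1 → slot 1
243: h=1, probe 1,2 → slot 2
606: h=1, probe 1,2,3,4 → slot 4
961: h=4, probe 4,5,6,7 → slot 7
Table: [-, 848, 243, 58, 606, 720, 226, 961, -, -, 780]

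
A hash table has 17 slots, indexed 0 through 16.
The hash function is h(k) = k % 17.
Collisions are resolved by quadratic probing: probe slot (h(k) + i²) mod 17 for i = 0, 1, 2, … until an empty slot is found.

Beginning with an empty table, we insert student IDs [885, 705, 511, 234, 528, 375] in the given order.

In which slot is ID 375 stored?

885: h=1 => slot 1
705: h=8 => slot 8
511: h=1, probe 1,2 => slot 2
234: h=13 => slot 13
528: h=1, probe 1,2,5 => slot 5
375: h=1, probe 1,2,5,10 => slot 10
Table: [., 885, 511, ., ., 528, ., ., 705, ., 375, ., ., 234, ., ., .]

10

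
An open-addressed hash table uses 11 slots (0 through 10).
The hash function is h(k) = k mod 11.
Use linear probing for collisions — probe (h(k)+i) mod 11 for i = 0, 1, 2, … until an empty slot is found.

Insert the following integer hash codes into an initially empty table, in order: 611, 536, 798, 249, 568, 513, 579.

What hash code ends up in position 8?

536

611: h=6 → slot 6
536: h=8 → slot 8
798: h=6, probe 6,7 → slot 7
249: h=7, probe 7,8,9 → slot 9
568: h=7, probe 7,8,9,10 → slot 10
513: h=7, probe 7,8,9,10,0 → slot 0
579: h=7, probe 7,8,9,10,0,1 → slot 1
Table: [513, 579, ., ., ., ., 611, 798, 536, 249, 568]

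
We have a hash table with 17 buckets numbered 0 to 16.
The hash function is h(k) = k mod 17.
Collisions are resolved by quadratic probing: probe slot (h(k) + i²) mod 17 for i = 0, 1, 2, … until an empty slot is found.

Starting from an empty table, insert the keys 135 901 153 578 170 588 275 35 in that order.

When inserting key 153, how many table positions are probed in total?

135 hashes to 16; slot 16 is free => place at 16.
901 hashes to 0; slot 0 is free => place at 0.
153 hashes to 0; 0 taken => place at 1.
578 hashes to 0; 0,1 taken => place at 4.
170 hashes to 0; 0,1,4 taken => place at 9.
588 hashes to 10; slot 10 is free => place at 10.
275 hashes to 3; slot 3 is free => place at 3.
35 hashes to 1; 1 taken => place at 2.
Table: [901, 153, 35, 275, 578, —, —, —, —, 170, 588, —, —, —, —, —, 135]

2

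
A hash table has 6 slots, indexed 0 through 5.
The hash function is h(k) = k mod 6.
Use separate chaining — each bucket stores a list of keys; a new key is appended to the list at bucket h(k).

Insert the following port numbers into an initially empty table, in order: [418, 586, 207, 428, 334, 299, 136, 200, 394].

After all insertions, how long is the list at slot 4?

5

418 -> bucket 4
586 -> bucket 4 (collision)
207 -> bucket 3
428 -> bucket 2
334 -> bucket 4 (collision)
299 -> bucket 5
136 -> bucket 4 (collision)
200 -> bucket 2 (collision)
394 -> bucket 4 (collision)
Final buckets:
0: ∅
1: ∅
2: 428 -> 200
3: 207
4: 418 -> 586 -> 334 -> 136 -> 394
5: 299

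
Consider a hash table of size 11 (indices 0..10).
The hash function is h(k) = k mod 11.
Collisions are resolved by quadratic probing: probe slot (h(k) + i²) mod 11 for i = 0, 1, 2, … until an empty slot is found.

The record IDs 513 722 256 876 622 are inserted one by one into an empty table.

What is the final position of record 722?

8

513 hashes to 7; slot 7 is free => place at 7.
722 hashes to 7; 7 taken => place at 8.
256 hashes to 3; slot 3 is free => place at 3.
876 hashes to 7; 7,8 taken => place at 0.
622 hashes to 6; slot 6 is free => place at 6.
Table: [876, _, _, 256, _, _, 622, 513, 722, _, _]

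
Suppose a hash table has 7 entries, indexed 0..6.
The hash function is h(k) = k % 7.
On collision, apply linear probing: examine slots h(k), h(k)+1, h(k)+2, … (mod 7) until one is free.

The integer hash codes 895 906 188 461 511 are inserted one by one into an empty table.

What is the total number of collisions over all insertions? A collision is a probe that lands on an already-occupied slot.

5

895 hashes to 6; slot 6 is free => place at 6.
906 hashes to 3; slot 3 is free => place at 3.
188 hashes to 6; 6 taken => place at 0.
461 hashes to 6; 6,0 taken => place at 1.
511 hashes to 0; 0,1 taken => place at 2.
Table: [188, 461, 511, 906, -, -, 895]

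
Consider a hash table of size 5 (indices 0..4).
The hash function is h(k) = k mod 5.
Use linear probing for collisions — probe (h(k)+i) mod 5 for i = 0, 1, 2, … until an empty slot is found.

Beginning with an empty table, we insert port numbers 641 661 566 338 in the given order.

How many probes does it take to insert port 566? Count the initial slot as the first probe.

3

641: h=1 → slot 1
661: h=1, probe 1,2 → slot 2
566: h=1, probe 1,2,3 → slot 3
338: h=3, probe 3,4 → slot 4
Table: [-, 641, 661, 566, 338]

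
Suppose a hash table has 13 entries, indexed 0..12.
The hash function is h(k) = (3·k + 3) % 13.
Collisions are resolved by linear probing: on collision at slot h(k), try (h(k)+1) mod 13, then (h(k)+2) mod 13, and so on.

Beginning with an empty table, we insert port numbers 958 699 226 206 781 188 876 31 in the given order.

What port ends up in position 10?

206

Insert 958: h=4, slot 4 empty => index 4.
Insert 699: h=7, slot 7 empty => index 7.
Insert 226: h=5, slot 5 empty => index 5.
Insert 206: h=10, slot 10 empty => index 10.
Insert 781: h=6, slot 6 empty => index 6.
Insert 188: h=8, slot 8 empty => index 8.
Insert 876: h=5, slots 5,6,7,8 occupied => index 9.
Insert 31: h=5, slots 5,6,7,8,9,10 occupied => index 11.
Table: [., ., ., ., 958, 226, 781, 699, 188, 876, 206, 31, .]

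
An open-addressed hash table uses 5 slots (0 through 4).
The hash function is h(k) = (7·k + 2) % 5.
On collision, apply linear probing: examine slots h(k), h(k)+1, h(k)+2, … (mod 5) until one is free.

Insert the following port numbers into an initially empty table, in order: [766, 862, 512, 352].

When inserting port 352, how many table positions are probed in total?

3

766 hashes to 4; slot 4 is free → place at 4.
862 hashes to 1; slot 1 is free → place at 1.
512 hashes to 1; 1 taken → place at 2.
352 hashes to 1; 1,2 taken → place at 3.
Table: [—, 862, 512, 352, 766]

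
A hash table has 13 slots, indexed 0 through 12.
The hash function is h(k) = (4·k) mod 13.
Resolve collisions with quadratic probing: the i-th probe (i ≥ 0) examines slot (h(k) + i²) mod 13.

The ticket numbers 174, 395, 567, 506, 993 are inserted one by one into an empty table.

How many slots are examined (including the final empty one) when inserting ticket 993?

3

Insert 174: h=7, slot 7 empty → index 7.
Insert 395: h=7, slot 7 occupied → index 8.
Insert 567: h=6, slot 6 empty → index 6.
Insert 506: h=9, slot 9 empty → index 9.
Insert 993: h=7, slots 7,8 occupied → index 11.
Table: [-, -, -, -, -, -, 567, 174, 395, 506, -, 993, -]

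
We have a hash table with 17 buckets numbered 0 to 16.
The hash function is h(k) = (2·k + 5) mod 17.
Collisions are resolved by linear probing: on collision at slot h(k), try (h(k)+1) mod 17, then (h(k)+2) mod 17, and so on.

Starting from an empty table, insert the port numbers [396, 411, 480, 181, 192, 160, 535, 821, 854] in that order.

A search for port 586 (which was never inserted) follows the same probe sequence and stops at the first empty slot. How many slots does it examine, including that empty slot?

2

396: h=15 => slot 15
411: h=11 => slot 11
480: h=13 => slot 13
181: h=10 => slot 10
192: h=15, probe 15,16 => slot 16
160: h=2 => slot 2
535: h=4 => slot 4
821: h=15, probe 15,16,0 => slot 0
854: h=13, probe 13,14 => slot 14
Table: [821, _, 160, _, 535, _, _, _, _, _, 181, 411, _, 480, 854, 396, 192]
Lookup 586: h=4, probe 4,5 → slot 5 empty, not found.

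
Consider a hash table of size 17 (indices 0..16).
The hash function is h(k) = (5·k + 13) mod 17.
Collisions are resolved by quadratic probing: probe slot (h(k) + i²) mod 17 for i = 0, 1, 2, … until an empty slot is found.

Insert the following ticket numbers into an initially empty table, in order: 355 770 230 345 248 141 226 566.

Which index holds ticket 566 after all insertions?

6

355 hashes to 3; slot 3 is free -> place at 3.
770 hashes to 4; slot 4 is free -> place at 4.
230 hashes to 7; slot 7 is free -> place at 7.
345 hashes to 4; 4 taken -> place at 5.
248 hashes to 12; slot 12 is free -> place at 12.
141 hashes to 4; 4,5 taken -> place at 8.
226 hashes to 4; 4,5,8 taken -> place at 13.
566 hashes to 4; 4,5,8,13,3,12 taken -> place at 6.
Table: [., ., ., 355, 770, 345, 566, 230, 141, ., ., ., 248, 226, ., ., .]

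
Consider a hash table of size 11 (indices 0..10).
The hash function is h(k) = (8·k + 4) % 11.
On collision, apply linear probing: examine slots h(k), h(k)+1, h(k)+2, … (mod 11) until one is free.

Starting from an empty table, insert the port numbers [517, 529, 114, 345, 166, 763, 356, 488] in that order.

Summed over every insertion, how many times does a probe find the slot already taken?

517: h=4 => slot 4
529: h=1 => slot 1
114: h=3 => slot 3
345: h=3, probe 3,4,5 => slot 5
166: h=1, probe 1,2 => slot 2
763: h=3, probe 3,4,5,6 => slot 6
356: h=3, probe 3,4,5,6,7 => slot 7
488: h=3, probe 3,4,5,6,7,8 => slot 8
Table: [_, 529, 166, 114, 517, 345, 763, 356, 488, _, _]

15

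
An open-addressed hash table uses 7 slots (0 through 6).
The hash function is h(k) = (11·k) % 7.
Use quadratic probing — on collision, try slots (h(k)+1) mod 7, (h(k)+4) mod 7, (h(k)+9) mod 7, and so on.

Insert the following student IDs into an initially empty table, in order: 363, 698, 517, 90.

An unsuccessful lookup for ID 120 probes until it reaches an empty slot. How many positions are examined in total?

2

363: h=3 → slot 3
698: h=6 → slot 6
517: h=3, probe 3,4 → slot 4
90: h=3, probe 3,4,0 → slot 0
Table: [90, -, -, 363, 517, -, 698]
Lookup 120: h=4, probe 4,5 → slot 5 empty, not found.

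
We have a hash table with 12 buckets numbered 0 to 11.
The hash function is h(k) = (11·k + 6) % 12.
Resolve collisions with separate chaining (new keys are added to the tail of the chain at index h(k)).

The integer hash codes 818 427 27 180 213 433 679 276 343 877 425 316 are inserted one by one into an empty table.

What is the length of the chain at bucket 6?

818 -> bucket 4
427 -> bucket 11
27 -> bucket 3
180 -> bucket 6
213 -> bucket 9
433 -> bucket 5
679 -> bucket 11 (collision)
276 -> bucket 6 (collision)
343 -> bucket 11 (collision)
877 -> bucket 5 (collision)
425 -> bucket 1
316 -> bucket 2
Final buckets:
0: _
1: 425
2: 316
3: 27
4: 818
5: 433 -> 877
6: 180 -> 276
7: _
8: _
9: 213
10: _
11: 427 -> 679 -> 343

2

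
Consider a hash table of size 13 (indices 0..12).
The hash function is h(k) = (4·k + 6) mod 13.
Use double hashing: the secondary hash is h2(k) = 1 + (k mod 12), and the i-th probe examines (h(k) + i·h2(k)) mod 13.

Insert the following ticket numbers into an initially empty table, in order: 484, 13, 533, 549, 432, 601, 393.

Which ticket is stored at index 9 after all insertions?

484: h=5 => slot 5
13: h=6 => slot 6
533: h=6, h2=6, probe 6,12 => slot 12
549: h=5, h2=10, probe 5,2 => slot 2
432: h=5, h2=1, probe 5,6,7 => slot 7
601: h=5, h2=2, probe 5,7,9 => slot 9
393: h=5, h2=10, probe 5,2,12,9,6,3 => slot 3
Table: [., ., 549, 393, ., 484, 13, 432, ., 601, ., ., 533]

601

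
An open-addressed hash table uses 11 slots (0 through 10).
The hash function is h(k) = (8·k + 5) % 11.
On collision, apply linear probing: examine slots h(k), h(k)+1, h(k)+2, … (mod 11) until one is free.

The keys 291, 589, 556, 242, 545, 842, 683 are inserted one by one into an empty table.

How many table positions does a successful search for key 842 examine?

5

291 hashes to 1; slot 1 is free => place at 1.
589 hashes to 9; slot 9 is free => place at 9.
556 hashes to 9; 9 taken => place at 10.
242 hashes to 5; slot 5 is free => place at 5.
545 hashes to 9; 9,10 taken => place at 0.
842 hashes to 9; 9,10,0,1 taken => place at 2.
683 hashes to 2; 2 taken => place at 3.
Table: [545, 291, 842, 683, ∅, 242, ∅, ∅, ∅, 589, 556]
Lookup 842: h=9, probe 9,10,0,1,2 → found at 2.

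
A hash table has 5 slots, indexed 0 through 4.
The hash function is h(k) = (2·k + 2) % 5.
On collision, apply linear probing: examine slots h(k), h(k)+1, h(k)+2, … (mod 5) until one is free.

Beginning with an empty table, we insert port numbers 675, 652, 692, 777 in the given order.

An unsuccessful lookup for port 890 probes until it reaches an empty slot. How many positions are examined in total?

4

675 hashes to 2; slot 2 is free => place at 2.
652 hashes to 1; slot 1 is free => place at 1.
692 hashes to 1; 1,2 taken => place at 3.
777 hashes to 1; 1,2,3 taken => place at 4.
Table: [., 652, 675, 692, 777]
Lookup 890: h=2, probe 2,3,4,0 → slot 0 empty, not found.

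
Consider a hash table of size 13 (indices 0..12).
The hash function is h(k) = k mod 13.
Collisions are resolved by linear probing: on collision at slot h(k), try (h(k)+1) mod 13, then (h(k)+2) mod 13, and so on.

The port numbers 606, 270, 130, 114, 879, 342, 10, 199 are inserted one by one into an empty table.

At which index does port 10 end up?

606 hashes to 8; slot 8 is free -> place at 8.
270 hashes to 10; slot 10 is free -> place at 10.
130 hashes to 0; slot 0 is free -> place at 0.
114 hashes to 10; 10 taken -> place at 11.
879 hashes to 8; 8 taken -> place at 9.
342 hashes to 4; slot 4 is free -> place at 4.
10 hashes to 10; 10,11 taken -> place at 12.
199 hashes to 4; 4 taken -> place at 5.
Table: [130, ., ., ., 342, 199, ., ., 606, 879, 270, 114, 10]

12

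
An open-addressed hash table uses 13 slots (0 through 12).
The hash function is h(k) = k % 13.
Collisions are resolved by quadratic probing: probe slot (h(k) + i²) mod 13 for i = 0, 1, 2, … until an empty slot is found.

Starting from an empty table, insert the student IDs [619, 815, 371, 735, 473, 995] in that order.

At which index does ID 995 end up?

619 hashes to 8; slot 8 is free -> place at 8.
815 hashes to 9; slot 9 is free -> place at 9.
371 hashes to 7; slot 7 is free -> place at 7.
735 hashes to 7; 7,8 taken -> place at 11.
473 hashes to 5; slot 5 is free -> place at 5.
995 hashes to 7; 7,8,11 taken -> place at 3.
Table: [—, —, —, 995, —, 473, —, 371, 619, 815, —, 735, —]

3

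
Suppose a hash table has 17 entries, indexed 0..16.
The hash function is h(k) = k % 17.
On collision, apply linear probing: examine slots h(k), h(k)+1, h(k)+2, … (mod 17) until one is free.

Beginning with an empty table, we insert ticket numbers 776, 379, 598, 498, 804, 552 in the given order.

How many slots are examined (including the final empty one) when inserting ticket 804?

Insert 776: h=11, slot 11 empty => index 11.
Insert 379: h=5, slot 5 empty => index 5.
Insert 598: h=3, slot 3 empty => index 3.
Insert 498: h=5, slot 5 occupied => index 6.
Insert 804: h=5, slots 5,6 occupied => index 7.
Insert 552: h=8, slot 8 empty => index 8.
Table: [_, _, _, 598, _, 379, 498, 804, 552, _, _, 776, _, _, _, _, _]

3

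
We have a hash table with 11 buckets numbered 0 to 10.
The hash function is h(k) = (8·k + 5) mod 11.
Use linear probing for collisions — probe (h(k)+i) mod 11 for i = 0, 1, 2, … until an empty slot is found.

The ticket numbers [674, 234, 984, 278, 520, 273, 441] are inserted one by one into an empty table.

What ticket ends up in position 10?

674: h=7 → slot 7
234: h=7, probe 7,8 → slot 8
984: h=1 → slot 1
278: h=7, probe 7,8,9 → slot 9
520: h=7, probe 7,8,9,10 → slot 10
273: h=0 → slot 0
441: h=2 → slot 2
Table: [273, 984, 441, ., ., ., ., 674, 234, 278, 520]

520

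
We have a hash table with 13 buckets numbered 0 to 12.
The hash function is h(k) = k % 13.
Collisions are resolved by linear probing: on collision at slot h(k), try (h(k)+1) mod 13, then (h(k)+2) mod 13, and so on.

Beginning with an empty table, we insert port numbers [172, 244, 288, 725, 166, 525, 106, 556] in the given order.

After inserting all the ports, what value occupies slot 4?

172: h=3 -> slot 3
244: h=10 -> slot 10
288: h=2 -> slot 2
725: h=10, probe 10,11 -> slot 11
166: h=10, probe 10,11,12 -> slot 12
525: h=5 -> slot 5
106: h=2, probe 2,3,4 -> slot 4
556: h=10, probe 10,11,12,0 -> slot 0
Table: [556, _, 288, 172, 106, 525, _, _, _, _, 244, 725, 166]

106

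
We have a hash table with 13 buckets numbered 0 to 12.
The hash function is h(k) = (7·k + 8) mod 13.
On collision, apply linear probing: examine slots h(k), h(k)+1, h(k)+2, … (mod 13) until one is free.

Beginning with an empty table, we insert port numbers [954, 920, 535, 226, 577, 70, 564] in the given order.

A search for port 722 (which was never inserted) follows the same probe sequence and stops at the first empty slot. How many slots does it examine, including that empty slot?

Insert 954: h=4, slot 4 empty -> index 4.
Insert 920: h=0, slot 0 empty -> index 0.
Insert 535: h=9, slot 9 empty -> index 9.
Insert 226: h=4, slot 4 occupied -> index 5.
Insert 577: h=4, slots 4,5 occupied -> index 6.
Insert 70: h=4, slots 4,5,6 occupied -> index 7.
Insert 564: h=4, slots 4,5,6,7 occupied -> index 8.
Table: [920, -, -, -, 954, 226, 577, 70, 564, 535, -, -, -]
Lookup 722: h=5, probe 5,6,7,8,9,10 → slot 10 empty, not found.

6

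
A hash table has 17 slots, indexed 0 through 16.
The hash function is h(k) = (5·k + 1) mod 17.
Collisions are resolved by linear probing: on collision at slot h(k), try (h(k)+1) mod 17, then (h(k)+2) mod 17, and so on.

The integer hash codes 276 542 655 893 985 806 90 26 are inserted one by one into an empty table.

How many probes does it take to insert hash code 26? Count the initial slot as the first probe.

4

276: h=4 -> slot 4
542: h=8 -> slot 8
655: h=12 -> slot 12
893: h=12, probe 12,13 -> slot 13
985: h=13, probe 13,14 -> slot 14
806: h=2 -> slot 2
90: h=9 -> slot 9
26: h=12, probe 12,13,14,15 -> slot 15
Table: [-, -, 806, -, 276, -, -, -, 542, 90, -, -, 655, 893, 985, 26, -]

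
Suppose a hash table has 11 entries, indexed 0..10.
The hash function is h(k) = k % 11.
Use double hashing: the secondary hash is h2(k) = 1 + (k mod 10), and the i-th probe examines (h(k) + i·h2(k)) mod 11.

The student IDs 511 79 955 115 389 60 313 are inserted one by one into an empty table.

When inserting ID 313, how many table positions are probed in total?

511 hashes to 5; slot 5 is free → place at 5.
79 hashes to 2; slot 2 is free → place at 2.
955 hashes to 9; slot 9 is free → place at 9.
115 hashes to 5, h2=6; 5 taken → place at 0.
389 hashes to 4; slot 4 is free → place at 4.
60 hashes to 5, h2=1; 5 taken → place at 6.
313 hashes to 5, h2=4; 5,9,2,6 taken → place at 10.
Table: [115, -, 79, -, 389, 511, 60, -, -, 955, 313]

5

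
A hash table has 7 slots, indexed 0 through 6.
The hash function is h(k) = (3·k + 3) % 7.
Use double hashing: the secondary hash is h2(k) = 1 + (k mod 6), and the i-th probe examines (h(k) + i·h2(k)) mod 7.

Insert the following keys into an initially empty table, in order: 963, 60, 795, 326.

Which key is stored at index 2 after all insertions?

963 hashes to 1; slot 1 is free => place at 1.
60 hashes to 1, h2=1; 1 taken => place at 2.
795 hashes to 1, h2=4; 1 taken => place at 5.
326 hashes to 1, h2=3; 1 taken => place at 4.
Table: [—, 963, 60, —, 326, 795, —]

60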